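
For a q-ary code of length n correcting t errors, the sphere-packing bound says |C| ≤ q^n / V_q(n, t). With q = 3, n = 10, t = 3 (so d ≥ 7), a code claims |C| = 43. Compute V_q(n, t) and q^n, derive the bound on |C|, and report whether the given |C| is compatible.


V_q(n, t) = 1161, q^n = 59049, Hamming bound = 50, |C| = 43 ≤ bound (satisfied).

Step 1: Compute V_q(n, t) = Σ_{j=0}^3 C(n, j) (q−1)^j.
  j = 0: C(10,0)·(2)^0 = 1·1 = 1.
  j = 1: C(10,1)·(2)^1 = 10·2 = 20.
  j = 2: C(10,2)·(2)^2 = 45·4 = 180.
  j = 3: C(10,3)·(2)^3 = 120·8 = 960.
  V_q(n, t) = 1 + 20 + 180 + 960 = 1161.
Step 2: q^n = 3^10 = 59049.
Step 3: Hamming bound ⌊q^n / V_q(n,t)⌋ = ⌊59049/1161⌋ = 50.
Step 4: Compare |C| = 43 to 50: satisfied.
The claimed |C| lies below the Hamming bound.


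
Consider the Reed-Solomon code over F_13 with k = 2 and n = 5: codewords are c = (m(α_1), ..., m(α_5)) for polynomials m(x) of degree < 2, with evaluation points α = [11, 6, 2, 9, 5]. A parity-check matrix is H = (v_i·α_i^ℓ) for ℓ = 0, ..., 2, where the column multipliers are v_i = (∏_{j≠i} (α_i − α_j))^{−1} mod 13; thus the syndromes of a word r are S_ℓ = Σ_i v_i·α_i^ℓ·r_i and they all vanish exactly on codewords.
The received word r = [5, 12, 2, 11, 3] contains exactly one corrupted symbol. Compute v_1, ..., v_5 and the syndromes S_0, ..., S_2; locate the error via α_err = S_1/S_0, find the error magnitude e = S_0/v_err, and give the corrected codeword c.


S = (11, 8, 7), error at position 4, error magnitude e = 11, c = [5, 12, 2, 0, 3].

Step 1: column multipliers v_i = (∏_{j≠i}(α_i − α_j))^{−1} mod 13.
  i = 1 (α = 11): (11−6)(11−2)(11−9)(11−5) = 5·9·2·6 = 540 ≡ 7, so v_1 = 7^{−1} = 2 (mod 13).
  i = 2 (α = 6): (6−11)(6−2)(6−9)(6−5) = (−5)·4·(−3)·1 = 60 ≡ 8, so v_2 = 8^{−1} = 5 (mod 13).
  i = 3 (α = 2): (2−11)(2−6)(2−9)(2−5) = (−9)·(−4)·(−7)·(−3) = 756 ≡ 2, so v_3 = 2^{−1} = 7 (mod 13).
  i = 4 (α = 9): (9−11)(9−6)(9−2)(9−5) = (−2)·3·7·4 = −168 ≡ 1, so v_4 = 1^{−1} = 1 (mod 13).
  i = 5 (α = 5): (5−11)(5−6)(5−2)(5−9) = (−6)·(−1)·3·(−4) = −72 ≡ 6, so v_5 = 6^{−1} = 11 (mod 13).
  v = [2, 5, 7, 1, 11].
Step 2: syndromes of r = [5, 12, 2, 11, 3] (all sums mod 13).
  S_0 = Σ v_i r_i = 2·5 + 5·12 + 7·2 + 1·11 + 11·3 = 128 ≡ 11.
  S_1 = Σ v_i α_i r_i = 2·11·5 + 5·6·12 + 7·2·2 + 1·9·11 + 11·5·3 = 762 ≡ 8.
  α_i^2 mod 13 = [4, 10, 4, 3, 12].
  S_2 = Σ v_i α_i^2 r_i = 2·4·5 + 5·10·12 + 7·4·2 + 1·3·11 + 11·12·3 = 1125 ≡ 7.
  S = (11, 8, 7) ≠ 0, so r is not a codeword (an error is present).
Step 3: locate the error. For a single error e at position i, S_ℓ = v_i·e·α_i^ℓ, so α_err = S_1/S_0.
  S_0^{−1} = 11^{−1} = 6 (mod 13), so α_err = 8·6 = 48 ≡ 9 = α_4. Error position i = 4.
  Consistency check: S_2/S_1 = 7·5 = 35 ≡ 9 = α_err ✓ (single-error assumption holds).
Step 4: error magnitude e = S_0/v_4 = S_0·∏_{j≠4}(α_4 − α_j) = 11·1 = 11 ≡ 11 (mod 13).
Step 5: correct position 4: c_4 = r_4 − e = 11 − 11 ≡ 0 (mod 13). Hence c = [5, 12, 2, 0, 3].
  Check: interpolating c through the α_i gives m(x) = 10 + 9·x (degree < 2) with m(α_i) = c_i for every i, so c is indeed a codeword.


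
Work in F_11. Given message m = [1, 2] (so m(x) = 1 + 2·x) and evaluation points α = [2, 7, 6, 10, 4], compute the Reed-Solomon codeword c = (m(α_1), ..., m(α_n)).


c = [5, 4, 2, 10, 9]

Message polynomial: m(x) = 1 + 2·x (mod 11).
For each evaluation point α_i, compute m(α_i) mod 11:
  α_1 = 2: Horner steps 2 → 5, so m(2) = 5.
  α_2 = 7: Horner steps 2 → 4, so m(7) = 4.
  α_3 = 6: Horner steps 2 → 2, so m(6) = 2.
  α_4 = 10: Horner steps 2 → 10, so m(10) = 10.
  α_5 = 4: Horner steps 2 → 9, so m(4) = 9.
Codeword c = [5, 4, 2, 10, 9] ∈ F_11^5.


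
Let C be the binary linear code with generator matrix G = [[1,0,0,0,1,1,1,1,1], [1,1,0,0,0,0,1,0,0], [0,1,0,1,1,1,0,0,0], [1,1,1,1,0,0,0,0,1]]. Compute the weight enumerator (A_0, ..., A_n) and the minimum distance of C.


Weight distribution: A_0 = 1, A_3 = 3, A_4 = 3, A_5 = 4, A_6 = 4, A_7 = 1. Minimum distance d = 3.

Enumerate all 2^4 = 16 messages m ∈ F_2^4.
For each, compute codeword c = mG in F_2^9, then tally its weight.
  m = 0000 → c = 000000000, weight = 0.
  m = 1000 → c = 100011111, weight = 6.
  m = 0100 → c = 110000100, weight = 3.
  m = 1100 → c = 010011011, weight = 5.
  m = 0010 → c = 010111000, weight = 4.
  m = 1010 → c = 110100111, weight = 6.
  m = 0110 → c = 100111100, weight = 5.
  m = 1110 → c = 000100011, weight = 3.
  m = 0001 → c = 111100001, weight = 5.
  m = 1001 → c = 011111110, weight = 7.
  m = 0101 → c = 001100101, weight = 4.
  m = 1101 → c = 101111010, weight = 6.
  m = 0011 → c = 101011001, weight = 5.
  m = 1011 → c = 001000110, weight = 3.
  m = 0111 → c = 011011101, weight = 6.
  m = 1111 → c = 111000010, weight = 4.
Tally weights:
  weight 0: 1 codewords.
  weight 3: 3 codewords.
  weight 4: 3 codewords.
  weight 5: 4 codewords.
  weight 6: 4 codewords.
  weight 7: 1 codewords.
Minimum distance d = smallest w > 0 with A_w > 0 = 3.
Sanity: Σ A_w = 16 = 2^4 = 16 ✓.


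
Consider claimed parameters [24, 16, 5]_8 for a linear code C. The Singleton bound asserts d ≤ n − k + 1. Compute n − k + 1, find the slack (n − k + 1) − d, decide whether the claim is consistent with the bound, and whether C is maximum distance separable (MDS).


Singleton RHS = n − k + 1 = 9, slack = 4, bound satisfied, not MDS.

Singleton bound: d ≤ n − k + 1.
Here n = 24, k = 16, so n − k + 1 = 9.
Given d = 5, check d ≤ 9: YES.
Slack = (n − k + 1) − d = 4.
The code is NOT MDS (slack = 4 > 0).
Description: the claimed parameters are [24, 16, 5]_8; such a code would be non-MDS.


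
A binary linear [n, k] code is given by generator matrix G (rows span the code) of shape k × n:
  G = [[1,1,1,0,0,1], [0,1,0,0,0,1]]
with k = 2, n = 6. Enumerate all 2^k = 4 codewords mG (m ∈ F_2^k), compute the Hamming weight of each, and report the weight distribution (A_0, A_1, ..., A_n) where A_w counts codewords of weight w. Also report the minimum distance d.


Weight distribution: A_0 = 1, A_2 = 2, A_4 = 1. Minimum distance d = 2.

Enumerate all 2^2 = 4 messages m ∈ F_2^2.
For each, compute codeword c = mG in F_2^6, then tally its weight.
  m = 00 → c = 000000, weight = 0.
  m = 10 → c = 111001, weight = 4.
  m = 01 → c = 010001, weight = 2.
  m = 11 → c = 101000, weight = 2.
Tally weights:
  weight 0: 1 codewords.
  weight 2: 2 codewords.
  weight 4: 1 codewords.
Minimum distance d = smallest w > 0 with A_w > 0 = 2.
Sanity: Σ A_w = 4 = 2^2 = 4 ✓.


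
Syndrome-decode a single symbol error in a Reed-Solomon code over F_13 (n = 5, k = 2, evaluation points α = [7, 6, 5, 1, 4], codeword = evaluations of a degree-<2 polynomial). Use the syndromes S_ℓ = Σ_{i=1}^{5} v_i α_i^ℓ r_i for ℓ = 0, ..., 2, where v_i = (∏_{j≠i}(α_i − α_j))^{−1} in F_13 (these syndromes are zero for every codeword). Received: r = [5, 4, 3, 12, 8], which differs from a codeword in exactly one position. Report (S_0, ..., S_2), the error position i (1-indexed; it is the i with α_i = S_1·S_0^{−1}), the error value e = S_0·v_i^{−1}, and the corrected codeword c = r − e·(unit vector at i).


S = (4, 3, 12), error at position 5, error magnitude e = 6, c = [5, 4, 3, 12, 2].

Step 1: column multipliers v_i = (∏_{j≠i}(α_i − α_j))^{−1} mod 13.
  i = 1 (α = 7): (7−6)(7−5)(7−1)(7−4) = 1·2·6·3 = 36 ≡ 10, so v_1 = 10^{−1} = 4 (mod 13).
  i = 2 (α = 6): (6−7)(6−5)(6−1)(6−4) = (−1)·1·5·2 = −10 ≡ 3, so v_2 = 3^{−1} = 9 (mod 13).
  i = 3 (α = 5): (5−7)(5−6)(5−1)(5−4) = (−2)·(−1)·4·1 = 8 ≡ 8, so v_3 = 8^{−1} = 5 (mod 13).
  i = 4 (α = 1): (1−7)(1−6)(1−5)(1−4) = (−6)·(−5)·(−4)·(−3) = 360 ≡ 9, so v_4 = 9^{−1} = 3 (mod 13).
  i = 5 (α = 4): (4−7)(4−6)(4−5)(4−1) = (−3)·(−2)·(−1)·3 = −18 ≡ 8, so v_5 = 8^{−1} = 5 (mod 13).
  v = [4, 9, 5, 3, 5].
Step 2: syndromes of r = [5, 4, 3, 12, 8] (all sums mod 13).
  S_0 = Σ v_i r_i = 4·5 + 9·4 + 5·3 + 3·12 + 5·8 = 147 ≡ 4.
  S_1 = Σ v_i α_i r_i = 4·7·5 + 9·6·4 + 5·5·3 + 3·1·12 + 5·4·8 = 627 ≡ 3.
  α_i^2 mod 13 = [10, 10, 12, 1, 3].
  S_2 = Σ v_i α_i^2 r_i = 4·10·5 + 9·10·4 + 5·12·3 + 3·1·12 + 5·3·8 = 896 ≡ 12.
  S = (4, 3, 12) ≠ 0, so r is not a codeword (an error is present).
Step 3: locate the error. For a single error e at position i, S_ℓ = v_i·e·α_i^ℓ, so α_err = S_1/S_0.
  S_0^{−1} = 4^{−1} = 10 (mod 13), so α_err = 3·10 = 30 ≡ 4 = α_5. Error position i = 5.
  Consistency check: S_2/S_1 = 12·9 = 108 ≡ 4 = α_err ✓ (single-error assumption holds).
Step 4: error magnitude e = S_0/v_5 = S_0·∏_{j≠5}(α_5 − α_j) = 4·8 = 32 ≡ 6 (mod 13).
Step 5: correct position 5: c_5 = r_5 − e = 8 − 6 ≡ 2 (mod 13). Hence c = [5, 4, 3, 12, 2].
  Check: interpolating c through the α_i gives m(x) = 11 + 1·x (degree < 2) with m(α_i) = c_i for every i, so c is indeed a codeword.


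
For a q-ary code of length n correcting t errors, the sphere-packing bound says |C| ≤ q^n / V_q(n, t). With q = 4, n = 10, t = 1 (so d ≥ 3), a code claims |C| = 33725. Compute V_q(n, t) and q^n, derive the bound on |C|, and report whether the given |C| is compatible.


V_q(n, t) = 31, q^n = 1048576, Hamming bound = 33825, |C| = 33725 ≤ bound (satisfied).

Step 1: Compute V_q(n, t) = Σ_{j=0}^1 C(n, j) (q−1)^j.
  j = 0: C(10,0)·(3)^0 = 1·1 = 1.
  j = 1: C(10,1)·(3)^1 = 10·3 = 30.
  V_q(n, t) = 1 + 30 = 31.
Step 2: q^n = 4^10 = 1048576.
Step 3: Hamming bound ⌊q^n / V_q(n,t)⌋ = ⌊1048576/31⌋ = 33825.
Step 4: Compare |C| = 33725 to 33825: satisfied.
The claimed |C| lies below the Hamming bound.


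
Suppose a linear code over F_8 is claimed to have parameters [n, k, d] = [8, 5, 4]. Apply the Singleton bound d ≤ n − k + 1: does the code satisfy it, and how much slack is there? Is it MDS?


Singleton RHS = n − k + 1 = 4, slack = 0, bound satisfied, MDS.

Singleton bound: d ≤ n − k + 1.
Here n = 8, k = 5, so n − k + 1 = 4.
Given d = 4, check d ≤ 4: YES.
Slack = (n − k + 1) − d = 0.
The code is MDS (slack = 0).
Description: the claimed parameters are [8, 5, 4]_8; such a code would be MDS (meets Singleton bound).


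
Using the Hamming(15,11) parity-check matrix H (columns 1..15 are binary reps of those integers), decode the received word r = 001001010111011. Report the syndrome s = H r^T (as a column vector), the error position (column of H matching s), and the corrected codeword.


s = (0, 0, 0, 1)^T, error position = 1, corrected codeword c = 101001010111011

Compute s = H r^T mod 2 one row at a time:
  s_1 = 1 + 0 + 1 + 1 + 1 + 0 + 1 + 1 = 6 ≡ 0 (mod 2).
  s_2 = 0 + 0 + 1 + 0 + 1 + 0 + 1 + 1 = 4 ≡ 0 (mod 2).
  s_3 = 0 + 1 + 1 + 0 + 1 + 1 + 1 + 1 = 6 ≡ 0 (mod 2).
  s_4 = 0 + 1 + 0 + 0 + 0 + 1 + 0 + 1 = 3 ≡ 1 (mod 2).
s = (0, 0, 0, 1)^T — this equals column 1 of H (binary 0001), so error is at position 1.
Correct: flip bit 1 of r = 001001010111011 to get c = 101001010111011.


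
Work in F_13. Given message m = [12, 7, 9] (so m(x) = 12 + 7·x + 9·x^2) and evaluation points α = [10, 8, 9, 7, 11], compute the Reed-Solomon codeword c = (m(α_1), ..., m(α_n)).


c = [7, 7, 11, 8, 8]

Message polynomial: m(x) = 12 + 7·x + 9·x^2 (mod 13).
For each evaluation point α_i, compute m(α_i) mod 13:
  α_1 = 10: Horner steps 9 → 6 → 7, so m(10) = 7.
  α_2 = 8: Horner steps 9 → 1 → 7, so m(8) = 7.
  α_3 = 9: Horner steps 9 → 10 → 11, so m(9) = 11.
  α_4 = 7: Horner steps 9 → 5 → 8, so m(7) = 8.
  α_5 = 11: Horner steps 9 → 2 → 8, so m(11) = 8.
Codeword c = [7, 7, 11, 8, 8] ∈ F_13^5.


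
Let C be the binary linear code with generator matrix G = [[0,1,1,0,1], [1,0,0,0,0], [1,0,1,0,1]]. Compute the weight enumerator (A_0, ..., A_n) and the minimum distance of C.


Weight distribution: A_0 = 1, A_1 = 2, A_2 = 2, A_3 = 2, A_4 = 1. Minimum distance d = 1.

Enumerate all 2^3 = 8 messages m ∈ F_2^3.
For each, compute codeword c = mG in F_2^5, then tally its weight.
  m = 000 → c = 00000, weight = 0.
  m = 100 → c = 01101, weight = 3.
  m = 010 → c = 10000, weight = 1.
  m = 110 → c = 11101, weight = 4.
  m = 001 → c = 10101, weight = 3.
  m = 101 → c = 11000, weight = 2.
  m = 011 → c = 00101, weight = 2.
  m = 111 → c = 01000, weight = 1.
Tally weights:
  weight 0: 1 codewords.
  weight 1: 2 codewords.
  weight 2: 2 codewords.
  weight 3: 2 codewords.
  weight 4: 1 codewords.
Minimum distance d = smallest w > 0 with A_w > 0 = 1.
Sanity: Σ A_w = 8 = 2^3 = 8 ✓.


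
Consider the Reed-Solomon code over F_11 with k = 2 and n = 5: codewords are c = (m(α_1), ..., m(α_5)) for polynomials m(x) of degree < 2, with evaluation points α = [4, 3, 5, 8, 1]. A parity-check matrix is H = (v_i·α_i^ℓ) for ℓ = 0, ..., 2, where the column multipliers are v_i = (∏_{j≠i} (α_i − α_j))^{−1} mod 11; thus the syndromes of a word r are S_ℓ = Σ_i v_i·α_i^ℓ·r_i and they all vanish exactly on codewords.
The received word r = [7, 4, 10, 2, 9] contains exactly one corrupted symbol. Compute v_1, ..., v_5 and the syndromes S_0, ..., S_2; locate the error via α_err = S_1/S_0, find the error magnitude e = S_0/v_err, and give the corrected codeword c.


S = (8, 9, 6), error at position 4, error magnitude e = 5, c = [7, 4, 10, 8, 9].

Step 1: column multipliers v_i = (∏_{j≠i}(α_i − α_j))^{−1} mod 11.
  i = 1 (α = 4): (4−3)(4−5)(4−8)(4−1) = 1·(−1)·(−4)·3 = 12 ≡ 1, so v_1 = 1^{−1} = 1 (mod 11).
  i = 2 (α = 3): (3−4)(3−5)(3−8)(3−1) = (−1)·(−2)·(−5)·2 = −20 ≡ 2, so v_2 = 2^{−1} = 6 (mod 11).
  i = 3 (α = 5): (5−4)(5−3)(5−8)(5−1) = 1·2·(−3)·4 = −24 ≡ 9, so v_3 = 9^{−1} = 5 (mod 11).
  i = 4 (α = 8): (8−4)(8−3)(8−5)(8−1) = 4·5·3·7 = 420 ≡ 2, so v_4 = 2^{−1} = 6 (mod 11).
  i = 5 (α = 1): (1−4)(1−3)(1−5)(1−8) = (−3)·(−2)·(−4)·(−7) = 168 ≡ 3, so v_5 = 3^{−1} = 4 (mod 11).
  v = [1, 6, 5, 6, 4].
Step 2: syndromes of r = [7, 4, 10, 2, 9] (all sums mod 11).
  S_0 = Σ v_i r_i = 1·7 + 6·4 + 5·10 + 6·2 + 4·9 = 129 ≡ 8.
  S_1 = Σ v_i α_i r_i = 1·4·7 + 6·3·4 + 5·5·10 + 6·8·2 + 4·1·9 = 482 ≡ 9.
  α_i^2 mod 11 = [5, 9, 3, 9, 1].
  S_2 = Σ v_i α_i^2 r_i = 1·5·7 + 6·9·4 + 5·3·10 + 6·9·2 + 4·1·9 = 545 ≡ 6.
  S = (8, 9, 6) ≠ 0, so r is not a codeword (an error is present).
Step 3: locate the error. For a single error e at position i, S_ℓ = v_i·e·α_i^ℓ, so α_err = S_1/S_0.
  S_0^{−1} = 8^{−1} = 7 (mod 11), so α_err = 9·7 = 63 ≡ 8 = α_4. Error position i = 4.
  Consistency check: S_2/S_1 = 6·5 = 30 ≡ 8 = α_err ✓ (single-error assumption holds).
Step 4: error magnitude e = S_0/v_4 = S_0·∏_{j≠4}(α_4 − α_j) = 8·2 = 16 ≡ 5 (mod 11).
Step 5: correct position 4: c_4 = r_4 − e = 2 − 5 ≡ 8 (mod 11). Hence c = [7, 4, 10, 8, 9].
  Check: interpolating c through the α_i gives m(x) = 6 + 3·x (degree < 2) with m(α_i) = c_i for every i, so c is indeed a codeword.


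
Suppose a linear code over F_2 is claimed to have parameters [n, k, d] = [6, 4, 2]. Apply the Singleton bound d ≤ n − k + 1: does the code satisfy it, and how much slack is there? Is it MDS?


Singleton RHS = n − k + 1 = 3, slack = 1, bound satisfied, not MDS.

Singleton bound: d ≤ n − k + 1.
Here n = 6, k = 4, so n − k + 1 = 3.
Given d = 2, check d ≤ 3: YES.
Slack = (n − k + 1) − d = 1.
The code is NOT MDS (slack = 1 > 0).
Description: the claimed parameters are [6, 4, 2]_2; such a code would be non-MDS.


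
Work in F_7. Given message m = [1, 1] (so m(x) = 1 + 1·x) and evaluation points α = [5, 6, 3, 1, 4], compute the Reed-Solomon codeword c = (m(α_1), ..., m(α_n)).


c = [6, 0, 4, 2, 5]

Message polynomial: m(x) = 1 + 1·x (mod 7).
For each evaluation point α_i, compute m(α_i) mod 7:
  α_1 = 5: Horner steps 1 → 6, so m(5) = 6.
  α_2 = 6: Horner steps 1 → 0, so m(6) = 0.
  α_3 = 3: Horner steps 1 → 4, so m(3) = 4.
  α_4 = 1: Horner steps 1 → 2, so m(1) = 2.
  α_5 = 4: Horner steps 1 → 5, so m(4) = 5.
Codeword c = [6, 0, 4, 2, 5] ∈ F_7^5.


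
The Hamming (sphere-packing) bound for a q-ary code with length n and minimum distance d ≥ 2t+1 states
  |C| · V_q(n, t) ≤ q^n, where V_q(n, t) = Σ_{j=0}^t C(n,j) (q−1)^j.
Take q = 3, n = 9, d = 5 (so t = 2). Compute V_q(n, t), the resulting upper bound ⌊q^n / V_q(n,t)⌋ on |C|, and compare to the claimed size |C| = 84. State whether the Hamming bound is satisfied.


V_q(n, t) = 163, q^n = 19683, Hamming bound = 120, |C| = 84 ≤ bound (satisfied).

Step 1: Compute V_q(n, t) = Σ_{j=0}^2 C(n, j) (q−1)^j.
  j = 0: C(9,0)·(2)^0 = 1·1 = 1.
  j = 1: C(9,1)·(2)^1 = 9·2 = 18.
  j = 2: C(9,2)·(2)^2 = 36·4 = 144.
  V_q(n, t) = 1 + 18 + 144 = 163.
Step 2: q^n = 3^9 = 19683.
Step 3: Hamming bound ⌊q^n / V_q(n,t)⌋ = ⌊19683/163⌋ = 120.
Step 4: Compare |C| = 84 to 120: satisfied.
The claimed |C| lies below the Hamming bound.


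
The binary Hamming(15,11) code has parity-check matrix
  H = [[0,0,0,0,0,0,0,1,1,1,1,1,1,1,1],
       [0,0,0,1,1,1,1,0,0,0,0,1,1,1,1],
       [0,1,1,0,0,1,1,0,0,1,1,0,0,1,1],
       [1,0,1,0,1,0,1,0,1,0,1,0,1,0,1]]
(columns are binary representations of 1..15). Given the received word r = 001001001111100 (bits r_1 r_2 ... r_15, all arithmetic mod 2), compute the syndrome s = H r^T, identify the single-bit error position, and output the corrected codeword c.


s = (1, 1, 0, 0)^T, error position = 12, corrected codeword c = 001001001110100

Compute s = H r^T mod 2 one row at a time:
  s_1 = 0 + 1 + 1 + 1 + 1 + 1 + 0 + 0 = 5 ≡ 1 (mod 2).
  s_2 = 0 + 0 + 1 + 0 + 1 + 1 + 0 + 0 = 3 ≡ 1 (mod 2).
  s_3 = 0 + 1 + 1 + 0 + 1 + 1 + 0 + 0 = 4 ≡ 0 (mod 2).
  s_4 = 0 + 1 + 0 + 0 + 1 + 1 + 1 + 0 = 4 ≡ 0 (mod 2).
s = (1, 1, 0, 0)^T — this equals column 12 of H (binary 1100), so error is at position 12.
Correct: flip bit 12 of r = 001001001111100 to get c = 001001001110100.


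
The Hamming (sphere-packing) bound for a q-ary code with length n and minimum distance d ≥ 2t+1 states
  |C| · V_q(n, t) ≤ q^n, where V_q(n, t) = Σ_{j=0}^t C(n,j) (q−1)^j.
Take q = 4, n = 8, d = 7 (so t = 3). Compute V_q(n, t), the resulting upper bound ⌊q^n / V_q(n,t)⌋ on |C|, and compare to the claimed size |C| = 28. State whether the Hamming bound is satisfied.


V_q(n, t) = 1789, q^n = 65536, Hamming bound = 36, |C| = 28 ≤ bound (satisfied).

Step 1: Compute V_q(n, t) = Σ_{j=0}^3 C(n, j) (q−1)^j.
  j = 0: C(8,0)·(3)^0 = 1·1 = 1.
  j = 1: C(8,1)·(3)^1 = 8·3 = 24.
  j = 2: C(8,2)·(3)^2 = 28·9 = 252.
  j = 3: C(8,3)·(3)^3 = 56·27 = 1512.
  V_q(n, t) = 1 + 24 + 252 + 1512 = 1789.
Step 2: q^n = 4^8 = 65536.
Step 3: Hamming bound ⌊q^n / V_q(n,t)⌋ = ⌊65536/1789⌋ = 36.
Step 4: Compare |C| = 28 to 36: satisfied.
The claimed |C| lies below the Hamming bound.


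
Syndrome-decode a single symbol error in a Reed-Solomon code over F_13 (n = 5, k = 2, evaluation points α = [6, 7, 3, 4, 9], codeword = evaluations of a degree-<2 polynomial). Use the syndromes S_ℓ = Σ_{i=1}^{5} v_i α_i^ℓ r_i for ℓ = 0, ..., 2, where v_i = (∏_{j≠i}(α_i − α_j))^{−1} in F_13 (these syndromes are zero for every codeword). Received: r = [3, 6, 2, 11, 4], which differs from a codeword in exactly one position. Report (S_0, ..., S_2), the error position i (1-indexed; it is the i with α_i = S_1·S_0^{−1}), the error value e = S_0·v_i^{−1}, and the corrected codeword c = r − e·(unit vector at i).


S = (10, 5, 9), error at position 2, error magnitude e = 7, c = [3, 12, 2, 11, 4].

Step 1: column multipliers v_i = (∏_{j≠i}(α_i − α_j))^{−1} mod 13.
  i = 1 (α = 6): (6−7)(6−3)(6−4)(6−9) = (−1)·3·2·(−3) = 18 ≡ 5, so v_1 = 5^{−1} = 8 (mod 13).
  i = 2 (α = 7): (7−6)(7−3)(7−4)(7−9) = 1·4·3·(−2) = −24 ≡ 2, so v_2 = 2^{−1} = 7 (mod 13).
  i = 3 (α = 3): (3−6)(3−7)(3−4)(3−9) = (−3)·(−4)·(−1)·(−6) = 72 ≡ 7, so v_3 = 7^{−1} = 2 (mod 13).
  i = 4 (α = 4): (4−6)(4−7)(4−3)(4−9) = (−2)·(−3)·1·(−5) = −30 ≡ 9, so v_4 = 9^{−1} = 3 (mod 13).
  i = 5 (α = 9): (9−6)(9−7)(9−3)(9−4) = 3·2·6·5 = 180 ≡ 11, so v_5 = 11^{−1} = 6 (mod 13).
  v = [8, 7, 2, 3, 6].
Step 2: syndromes of r = [3, 6, 2, 11, 4] (all sums mod 13).
  S_0 = Σ v_i r_i = 8·3 + 7·6 + 2·2 + 3·11 + 6·4 = 127 ≡ 10.
  S_1 = Σ v_i α_i r_i = 8·6·3 + 7·7·6 + 2·3·2 + 3·4·11 + 6·9·4 = 798 ≡ 5.
  α_i^2 mod 13 = [10, 10, 9, 3, 3].
  S_2 = Σ v_i α_i^2 r_i = 8·10·3 + 7·10·6 + 2·9·2 + 3·3·11 + 6·3·4 = 867 ≡ 9.
  S = (10, 5, 9) ≠ 0, so r is not a codeword (an error is present).
Step 3: locate the error. For a single error e at position i, S_ℓ = v_i·e·α_i^ℓ, so α_err = S_1/S_0.
  S_0^{−1} = 10^{−1} = 4 (mod 13), so α_err = 5·4 = 20 ≡ 7 = α_2. Error position i = 2.
  Consistency check: S_2/S_1 = 9·8 = 72 ≡ 7 = α_err ✓ (single-error assumption holds).
Step 4: error magnitude e = S_0/v_2 = S_0·∏_{j≠2}(α_2 − α_j) = 10·2 = 20 ≡ 7 (mod 13).
Step 5: correct position 2: c_2 = r_2 − e = 6 − 7 ≡ 12 (mod 13). Hence c = [3, 12, 2, 11, 4].
  Check: interpolating c through the α_i gives m(x) = 1 + 9·x (degree < 2) with m(α_i) = c_i for every i, so c is indeed a codeword.


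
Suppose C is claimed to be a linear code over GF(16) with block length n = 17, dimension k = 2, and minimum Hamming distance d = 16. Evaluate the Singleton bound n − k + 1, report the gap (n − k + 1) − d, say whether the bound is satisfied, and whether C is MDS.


Singleton RHS = n − k + 1 = 16, slack = 0, bound satisfied, MDS.

Singleton bound: d ≤ n − k + 1.
Here n = 17, k = 2, so n − k + 1 = 16.
Given d = 16, check d ≤ 16: YES.
Slack = (n − k + 1) − d = 0.
The code is MDS (slack = 0).
Description: the claimed parameters are [17, 2, 16]_16; such a code would be MDS (meets Singleton bound).


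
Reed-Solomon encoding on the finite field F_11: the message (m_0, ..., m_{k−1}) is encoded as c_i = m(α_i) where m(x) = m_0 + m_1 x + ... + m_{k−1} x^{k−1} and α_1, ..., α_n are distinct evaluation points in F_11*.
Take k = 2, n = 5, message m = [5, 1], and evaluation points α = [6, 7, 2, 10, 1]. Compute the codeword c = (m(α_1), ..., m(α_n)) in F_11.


c = [0, 1, 7, 4, 6]

Message polynomial: m(x) = 5 + 1·x (mod 11).
For each evaluation point α_i, compute m(α_i) mod 11:
  α_1 = 6: Horner steps 1 → 0, so m(6) = 0.
  α_2 = 7: Horner steps 1 → 1, so m(7) = 1.
  α_3 = 2: Horner steps 1 → 7, so m(2) = 7.
  α_4 = 10: Horner steps 1 → 4, so m(10) = 4.
  α_5 = 1: Horner steps 1 → 6, so m(1) = 6.
Codeword c = [0, 1, 7, 4, 6] ∈ F_11^5.


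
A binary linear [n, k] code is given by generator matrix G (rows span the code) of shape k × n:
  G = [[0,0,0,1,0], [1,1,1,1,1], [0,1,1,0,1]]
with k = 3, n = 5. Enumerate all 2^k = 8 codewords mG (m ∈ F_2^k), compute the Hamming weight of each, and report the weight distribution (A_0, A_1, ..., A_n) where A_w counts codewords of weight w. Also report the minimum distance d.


Weight distribution: A_0 = 1, A_1 = 2, A_2 = 1, A_3 = 1, A_4 = 2, A_5 = 1. Minimum distance d = 1.

Enumerate all 2^3 = 8 messages m ∈ F_2^3.
For each, compute codeword c = mG in F_2^5, then tally its weight.
  m = 000 → c = 00000, weight = 0.
  m = 100 → c = 00010, weight = 1.
  m = 010 → c = 11111, weight = 5.
  m = 110 → c = 11101, weight = 4.
  m = 001 → c = 01101, weight = 3.
  m = 101 → c = 01111, weight = 4.
  m = 011 → c = 10010, weight = 2.
  m = 111 → c = 10000, weight = 1.
Tally weights:
  weight 0: 1 codewords.
  weight 1: 2 codewords.
  weight 2: 1 codewords.
  weight 3: 1 codewords.
  weight 4: 2 codewords.
  weight 5: 1 codewords.
Minimum distance d = smallest w > 0 with A_w > 0 = 1.
Sanity: Σ A_w = 8 = 2^3 = 8 ✓.


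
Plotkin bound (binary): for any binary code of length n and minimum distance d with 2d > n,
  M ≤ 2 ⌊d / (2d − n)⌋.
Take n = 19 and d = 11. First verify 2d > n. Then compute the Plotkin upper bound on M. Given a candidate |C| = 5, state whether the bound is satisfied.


Plotkin bound M ≤ 6; given |C| = 5 ≤ bound (satisfied).

Check applicability: 2d = 22, n = 19.
2d − n = 3 > 0, so Plotkin applies.
Compute d/(2d−n) = 11/3 ≈ 3.6667.
⌊d/(2d−n)⌋ = 3.
Plotkin bound: M ≤ 2·3 = 6.
Given |C| = 5, check: satisfied.
This |C| is below the Plotkin bound.


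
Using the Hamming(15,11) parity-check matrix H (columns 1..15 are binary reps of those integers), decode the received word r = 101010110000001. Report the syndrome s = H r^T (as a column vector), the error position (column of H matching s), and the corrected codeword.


s = (0, 1, 1, 1)^T, error position = 7, corrected codeword c = 101010010000001

Compute s = H r^T mod 2 one row at a time:
  s_1 = 1 + 0 + 0 + 0 + 0 + 0 + 0 + 1 = 2 ≡ 0 (mod 2).
  s_2 = 0 + 1 + 0 + 1 + 0 + 0 + 0 + 1 = 3 ≡ 1 (mod 2).
  s_3 = 0 + 1 + 0 + 1 + 0 + 0 + 0 + 1 = 3 ≡ 1 (mod 2).
  s_4 = 1 + 1 + 1 + 1 + 0 + 0 + 0 + 1 = 5 ≡ 1 (mod 2).
s = (0, 1, 1, 1)^T — this equals column 7 of H (binary 0111), so error is at position 7.
Correct: flip bit 7 of r = 101010110000001 to get c = 101010010000001.


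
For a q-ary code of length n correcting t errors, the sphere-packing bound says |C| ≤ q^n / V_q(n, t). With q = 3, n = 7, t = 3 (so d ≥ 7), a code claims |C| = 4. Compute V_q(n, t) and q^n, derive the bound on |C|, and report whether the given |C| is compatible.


V_q(n, t) = 379, q^n = 2187, Hamming bound = 5, |C| = 4 ≤ bound (satisfied).

Step 1: Compute V_q(n, t) = Σ_{j=0}^3 C(n, j) (q−1)^j.
  j = 0: C(7,0)·(2)^0 = 1·1 = 1.
  j = 1: C(7,1)·(2)^1 = 7·2 = 14.
  j = 2: C(7,2)·(2)^2 = 21·4 = 84.
  j = 3: C(7,3)·(2)^3 = 35·8 = 280.
  V_q(n, t) = 1 + 14 + 84 + 280 = 379.
Step 2: q^n = 3^7 = 2187.
Step 3: Hamming bound ⌊q^n / V_q(n,t)⌋ = ⌊2187/379⌋ = 5.
Step 4: Compare |C| = 4 to 5: satisfied.
The claimed |C| lies below the Hamming bound.


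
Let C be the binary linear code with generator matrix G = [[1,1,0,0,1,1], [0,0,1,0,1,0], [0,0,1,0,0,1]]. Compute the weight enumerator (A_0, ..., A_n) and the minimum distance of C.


Weight distribution: A_0 = 1, A_2 = 4, A_4 = 3. Minimum distance d = 2.

Enumerate all 2^3 = 8 messages m ∈ F_2^3.
For each, compute codeword c = mG in F_2^6, then tally its weight.
  m = 000 → c = 000000, weight = 0.
  m = 100 → c = 110011, weight = 4.
  m = 010 → c = 001010, weight = 2.
  m = 110 → c = 111001, weight = 4.
  m = 001 → c = 001001, weight = 2.
  m = 101 → c = 111010, weight = 4.
  m = 011 → c = 000011, weight = 2.
  m = 111 → c = 110000, weight = 2.
Tally weights:
  weight 0: 1 codewords.
  weight 2: 4 codewords.
  weight 4: 3 codewords.
Minimum distance d = smallest w > 0 with A_w > 0 = 2.
Sanity: Σ A_w = 8 = 2^3 = 8 ✓.


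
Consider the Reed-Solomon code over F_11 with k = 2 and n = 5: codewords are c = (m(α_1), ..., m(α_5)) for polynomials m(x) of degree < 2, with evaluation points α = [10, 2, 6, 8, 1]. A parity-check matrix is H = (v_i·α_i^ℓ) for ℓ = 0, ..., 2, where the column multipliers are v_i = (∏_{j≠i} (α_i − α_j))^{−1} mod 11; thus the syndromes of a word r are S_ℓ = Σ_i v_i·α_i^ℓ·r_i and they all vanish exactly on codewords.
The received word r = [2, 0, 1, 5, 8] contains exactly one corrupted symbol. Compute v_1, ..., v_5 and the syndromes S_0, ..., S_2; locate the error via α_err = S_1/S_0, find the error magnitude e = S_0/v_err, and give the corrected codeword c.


S = (8, 9, 6), error at position 4, error magnitude e = 9, c = [2, 0, 1, 7, 8].

Step 1: column multipliers v_i = (∏_{j≠i}(α_i − α_j))^{−1} mod 11.
  i = 1 (α = 10): (10−2)(10−6)(10−8)(10−1) = 8·4·2·9 = 576 ≡ 4, so v_1 = 4^{−1} = 3 (mod 11).
  i = 2 (α = 2): (2−10)(2−6)(2−8)(2−1) = (−8)·(−4)·(−6)·1 = −192 ≡ 6, so v_2 = 6^{−1} = 2 (mod 11).
  i = 3 (α = 6): (6−10)(6−2)(6−8)(6−1) = (−4)·4·(−2)·5 = 160 ≡ 6, so v_3 = 6^{−1} = 2 (mod 11).
  i = 4 (α = 8): (8−10)(8−2)(8−6)(8−1) = (−2)·6·2·7 = −168 ≡ 8, so v_4 = 8^{−1} = 7 (mod 11).
  i = 5 (α = 1): (1−10)(1−2)(1−6)(1−8) = (−9)·(−1)·(−5)·(−7) = 315 ≡ 7, so v_5 = 7^{−1} = 8 (mod 11).
  v = [3, 2, 2, 7, 8].
Step 2: syndromes of r = [2, 0, 1, 5, 8] (all sums mod 11).
  S_0 = Σ v_i r_i = 3·2 + 2·0 + 2·1 + 7·5 + 8·8 = 107 ≡ 8.
  S_1 = Σ v_i α_i r_i = 3·10·2 + 2·2·0 + 2·6·1 + 7·8·5 + 8·1·8 = 416 ≡ 9.
  α_i^2 mod 11 = [1, 4, 3, 9, 1].
  S_2 = Σ v_i α_i^2 r_i = 3·1·2 + 2·4·0 + 2·3·1 + 7·9·5 + 8·1·8 = 391 ≡ 6.
  S = (8, 9, 6) ≠ 0, so r is not a codeword (an error is present).
Step 3: locate the error. For a single error e at position i, S_ℓ = v_i·e·α_i^ℓ, so α_err = S_1/S_0.
  S_0^{−1} = 8^{−1} = 7 (mod 11), so α_err = 9·7 = 63 ≡ 8 = α_4. Error position i = 4.
  Consistency check: S_2/S_1 = 6·5 = 30 ≡ 8 = α_err ✓ (single-error assumption holds).
Step 4: error magnitude e = S_0/v_4 = S_0·∏_{j≠4}(α_4 − α_j) = 8·8 = 64 ≡ 9 (mod 11).
Step 5: correct position 4: c_4 = r_4 − e = 5 − 9 ≡ 7 (mod 11). Hence c = [2, 0, 1, 7, 8].
  Check: interpolating c through the α_i gives m(x) = 5 + 3·x (degree < 2) with m(α_i) = c_i for every i, so c is indeed a codeword.


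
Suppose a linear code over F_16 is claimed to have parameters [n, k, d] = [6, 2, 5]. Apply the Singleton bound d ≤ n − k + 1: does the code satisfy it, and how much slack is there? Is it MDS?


Singleton RHS = n − k + 1 = 5, slack = 0, bound satisfied, MDS.

Singleton bound: d ≤ n − k + 1.
Here n = 6, k = 2, so n − k + 1 = 5.
Given d = 5, check d ≤ 5: YES.
Slack = (n − k + 1) − d = 0.
The code is MDS (slack = 0).
Description: the claimed parameters are [6, 2, 5]_16; such a code would be MDS (meets Singleton bound).


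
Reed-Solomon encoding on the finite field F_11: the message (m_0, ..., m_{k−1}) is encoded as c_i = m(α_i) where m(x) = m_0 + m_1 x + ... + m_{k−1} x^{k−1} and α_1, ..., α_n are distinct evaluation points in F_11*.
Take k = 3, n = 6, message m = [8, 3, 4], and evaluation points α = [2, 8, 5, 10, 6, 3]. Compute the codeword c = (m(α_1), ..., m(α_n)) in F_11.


c = [8, 2, 2, 9, 5, 9]

Message polynomial: m(x) = 8 + 3·x + 4·x^2 (mod 11).
For each evaluation point α_i, compute m(α_i) mod 11:
  α_1 = 2: Horner steps 4 → 0 → 8, so m(2) = 8.
  α_2 = 8: Horner steps 4 → 2 → 2, so m(8) = 2.
  α_3 = 5: Horner steps 4 → 1 → 2, so m(5) = 2.
  α_4 = 10: Horner steps 4 → 10 → 9, so m(10) = 9.
  α_5 = 6: Horner steps 4 → 5 → 5, so m(6) = 5.
  α_6 = 3: Horner steps 4 → 4 → 9, so m(3) = 9.
Codeword c = [8, 2, 2, 9, 5, 9] ∈ F_11^6.


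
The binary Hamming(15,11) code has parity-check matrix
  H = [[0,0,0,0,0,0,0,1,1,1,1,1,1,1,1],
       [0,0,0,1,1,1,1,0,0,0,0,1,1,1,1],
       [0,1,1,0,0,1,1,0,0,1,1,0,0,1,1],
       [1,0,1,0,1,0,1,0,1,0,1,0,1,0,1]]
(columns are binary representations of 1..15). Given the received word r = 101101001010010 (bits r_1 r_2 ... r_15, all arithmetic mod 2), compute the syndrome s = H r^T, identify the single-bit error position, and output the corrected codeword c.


s = (1, 1, 0, 0)^T, error position = 12, corrected codeword c = 101101001011010

Compute s = H r^T mod 2 one row at a time:
  s_1 = 0 + 1 + 0 + 1 + 0 + 0 + 1 + 0 = 3 ≡ 1 (mod 2).
  s_2 = 1 + 0 + 1 + 0 + 0 + 0 + 1 + 0 = 3 ≡ 1 (mod 2).
  s_3 = 0 + 1 + 1 + 0 + 0 + 1 + 1 + 0 = 4 ≡ 0 (mod 2).
  s_4 = 1 + 1 + 0 + 0 + 1 + 1 + 0 + 0 = 4 ≡ 0 (mod 2).
s = (1, 1, 0, 0)^T — this equals column 12 of H (binary 1100), so error is at position 12.
Correct: flip bit 12 of r = 101101001010010 to get c = 101101001011010.


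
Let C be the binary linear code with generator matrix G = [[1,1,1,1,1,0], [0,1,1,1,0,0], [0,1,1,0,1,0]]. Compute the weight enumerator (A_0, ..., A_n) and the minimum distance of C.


Weight distribution: A_0 = 1, A_2 = 3, A_3 = 3, A_5 = 1. Minimum distance d = 2.

Enumerate all 2^3 = 8 messages m ∈ F_2^3.
For each, compute codeword c = mG in F_2^6, then tally its weight.
  m = 000 → c = 000000, weight = 0.
  m = 100 → c = 111110, weight = 5.
  m = 010 → c = 011100, weight = 3.
  m = 110 → c = 100010, weight = 2.
  m = 001 → c = 011010, weight = 3.
  m = 101 → c = 100100, weight = 2.
  m = 011 → c = 000110, weight = 2.
  m = 111 → c = 111000, weight = 3.
Tally weights:
  weight 0: 1 codewords.
  weight 2: 3 codewords.
  weight 3: 3 codewords.
  weight 5: 1 codewords.
Minimum distance d = smallest w > 0 with A_w > 0 = 2.
Sanity: Σ A_w = 8 = 2^3 = 8 ✓.


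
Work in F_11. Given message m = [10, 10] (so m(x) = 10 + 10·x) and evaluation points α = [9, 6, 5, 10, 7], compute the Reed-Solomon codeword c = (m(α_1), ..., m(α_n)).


c = [1, 4, 5, 0, 3]

Message polynomial: m(x) = 10 + 10·x (mod 11).
For each evaluation point α_i, compute m(α_i) mod 11:
  α_1 = 9: Horner steps 10 → 1, so m(9) = 1.
  α_2 = 6: Horner steps 10 → 4, so m(6) = 4.
  α_3 = 5: Horner steps 10 → 5, so m(5) = 5.
  α_4 = 10: Horner steps 10 → 0, so m(10) = 0.
  α_5 = 7: Horner steps 10 → 3, so m(7) = 3.
Codeword c = [1, 4, 5, 0, 3] ∈ F_11^5.


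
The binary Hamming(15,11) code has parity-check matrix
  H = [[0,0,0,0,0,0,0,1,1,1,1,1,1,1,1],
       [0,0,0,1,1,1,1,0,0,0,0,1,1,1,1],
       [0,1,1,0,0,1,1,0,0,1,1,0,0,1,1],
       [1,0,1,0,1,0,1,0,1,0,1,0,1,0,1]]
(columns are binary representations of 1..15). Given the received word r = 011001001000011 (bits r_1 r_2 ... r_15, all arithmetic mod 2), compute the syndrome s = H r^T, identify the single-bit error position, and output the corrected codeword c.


s = (1, 1, 1, 1)^T, error position = 15, corrected codeword c = 011001001000010

Compute s = H r^T mod 2 one row at a time:
  s_1 = 0 + 1 + 0 + 0 + 0 + 0 + 1 + 1 = 3 ≡ 1 (mod 2).
  s_2 = 0 + 0 + 1 + 0 + 0 + 0 + 1 + 1 = 3 ≡ 1 (mod 2).
  s_3 = 1 + 1 + 1 + 0 + 0 + 0 + 1 + 1 = 5 ≡ 1 (mod 2).
  s_4 = 0 + 1 + 0 + 0 + 1 + 0 + 0 + 1 = 3 ≡ 1 (mod 2).
s = (1, 1, 1, 1)^T — this equals column 15 of H (binary 1111), so error is at position 15.
Correct: flip bit 15 of r = 011001001000011 to get c = 011001001000010.


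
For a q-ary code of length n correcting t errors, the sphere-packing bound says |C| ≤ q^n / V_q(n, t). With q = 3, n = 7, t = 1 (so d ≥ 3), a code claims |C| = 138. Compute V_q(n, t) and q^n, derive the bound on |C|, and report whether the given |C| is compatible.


V_q(n, t) = 15, q^n = 2187, Hamming bound = 145, |C| = 138 ≤ bound (satisfied).

Step 1: Compute V_q(n, t) = Σ_{j=0}^1 C(n, j) (q−1)^j.
  j = 0: C(7,0)·(2)^0 = 1·1 = 1.
  j = 1: C(7,1)·(2)^1 = 7·2 = 14.
  V_q(n, t) = 1 + 14 = 15.
Step 2: q^n = 3^7 = 2187.
Step 3: Hamming bound ⌊q^n / V_q(n,t)⌋ = ⌊2187/15⌋ = 145.
Step 4: Compare |C| = 138 to 145: satisfied.
The claimed |C| lies below the Hamming bound.


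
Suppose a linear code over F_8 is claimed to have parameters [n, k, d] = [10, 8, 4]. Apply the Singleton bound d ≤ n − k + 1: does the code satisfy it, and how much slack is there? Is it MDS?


Singleton RHS = n − k + 1 = 3, slack = -1, bound violated (no such code; not MDS).

Singleton bound: d ≤ n − k + 1.
Here n = 10, k = 8, so n − k + 1 = 3.
Given d = 4, check d ≤ 3: NO.
Slack = (n − k + 1) − d = -1.
The slack is negative: d = 4 exceeds n − k + 1 = 3 by 1, so the Singleton bound is violated and no linear [10, 8, 4]_8 code can exist. In particular it is not MDS (MDS requires d = n − k + 1 exactly).
Description: the claimed parameters are [10, 8, 4]_8; such a code would be impossible (violates the Singleton bound).


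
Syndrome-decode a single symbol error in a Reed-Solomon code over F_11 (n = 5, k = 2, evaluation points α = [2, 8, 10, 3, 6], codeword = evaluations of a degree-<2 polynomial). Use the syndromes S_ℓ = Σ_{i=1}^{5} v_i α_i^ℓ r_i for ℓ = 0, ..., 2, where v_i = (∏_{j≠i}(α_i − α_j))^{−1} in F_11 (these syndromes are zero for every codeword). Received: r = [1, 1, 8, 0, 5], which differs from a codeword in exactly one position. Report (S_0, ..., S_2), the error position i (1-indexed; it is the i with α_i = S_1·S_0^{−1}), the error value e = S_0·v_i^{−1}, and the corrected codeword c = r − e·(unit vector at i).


S = (2, 4, 8), error at position 1, error magnitude e = 10, c = [2, 1, 8, 0, 5].

Step 1: column multipliers v_i = (∏_{j≠i}(α_i − α_j))^{−1} mod 11.
  i = 1 (α = 2): (2−8)(2−10)(2−3)(2−6) = (−6)·(−8)·(−1)·(−4) = 192 ≡ 5, so v_1 = 5^{−1} = 9 (mod 11).
  i = 2 (α = 8): (8−2)(8−10)(8−3)(8−6) = 6·(−2)·5·2 = −120 ≡ 1, so v_2 = 1^{−1} = 1 (mod 11).
  i = 3 (α = 10): (10−2)(10−8)(10−3)(10−6) = 8·2·7·4 = 448 ≡ 8, so v_3 = 8^{−1} = 7 (mod 11).
  i = 4 (α = 3): (3−2)(3−8)(3−10)(3−6) = 1·(−5)·(−7)·(−3) = −105 ≡ 5, so v_4 = 5^{−1} = 9 (mod 11).
  i = 5 (α = 6): (6−2)(6−8)(6−10)(6−3) = 4·(−2)·(−4)·3 = 96 ≡ 8, so v_5 = 8^{−1} = 7 (mod 11).
  v = [9, 1, 7, 9, 7].
Step 2: syndromes of r = [1, 1, 8, 0, 5] (all sums mod 11).
  S_0 = Σ v_i r_i = 9·1 + 1·1 + 7·8 + 9·0 + 7·5 = 101 ≡ 2.
  S_1 = Σ v_i α_i r_i = 9·2·1 + 1·8·1 + 7·10·8 + 9·3·0 + 7·6·5 = 796 ≡ 4.
  α_i^2 mod 11 = [4, 9, 1, 9, 3].
  S_2 = Σ v_i α_i^2 r_i = 9·4·1 + 1·9·1 + 7·1·8 + 9·9·0 + 7·3·5 = 206 ≡ 8.
  S = (2, 4, 8) ≠ 0, so r is not a codeword (an error is present).
Step 3: locate the error. For a single error e at position i, S_ℓ = v_i·e·α_i^ℓ, so α_err = S_1/S_0.
  S_0^{−1} = 2^{−1} = 6 (mod 11), so α_err = 4·6 = 24 ≡ 2 = α_1. Error position i = 1.
  Consistency check: S_2/S_1 = 8·3 = 24 ≡ 2 = α_err ✓ (single-error assumption holds).
Step 4: error magnitude e = S_0/v_1 = S_0·∏_{j≠1}(α_1 − α_j) = 2·5 = 10 ≡ 10 (mod 11).
Step 5: correct position 1: c_1 = r_1 − e = 1 − 10 ≡ 2 (mod 11). Hence c = [2, 1, 8, 0, 5].
  Check: interpolating c through the α_i gives m(x) = 6 + 9·x (degree < 2) with m(α_i) = c_i for every i, so c is indeed a codeword.


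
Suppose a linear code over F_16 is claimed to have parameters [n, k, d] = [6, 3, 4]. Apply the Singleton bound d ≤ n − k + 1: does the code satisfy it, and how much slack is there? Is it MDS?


Singleton RHS = n − k + 1 = 4, slack = 0, bound satisfied, MDS.

Singleton bound: d ≤ n − k + 1.
Here n = 6, k = 3, so n − k + 1 = 4.
Given d = 4, check d ≤ 4: YES.
Slack = (n − k + 1) − d = 0.
The code is MDS (slack = 0).
Description: the claimed parameters are [6, 3, 4]_16; such a code would be MDS (meets Singleton bound).


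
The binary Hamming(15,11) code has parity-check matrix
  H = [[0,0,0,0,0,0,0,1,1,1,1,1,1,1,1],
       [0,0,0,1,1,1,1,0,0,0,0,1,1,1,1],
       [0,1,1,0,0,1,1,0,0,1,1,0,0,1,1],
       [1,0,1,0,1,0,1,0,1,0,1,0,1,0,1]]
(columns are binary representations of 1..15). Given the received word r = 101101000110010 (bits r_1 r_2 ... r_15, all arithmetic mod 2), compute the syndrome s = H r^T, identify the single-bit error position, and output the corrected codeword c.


s = (1, 1, 1, 1)^T, error position = 15, corrected codeword c = 101101000110011

Compute s = H r^T mod 2 one row at a time:
  s_1 = 0 + 0 + 1 + 1 + 0 + 0 + 1 + 0 = 3 ≡ 1 (mod 2).
  s_2 = 1 + 0 + 1 + 0 + 0 + 0 + 1 + 0 = 3 ≡ 1 (mod 2).
  s_3 = 0 + 1 + 1 + 0 + 1 + 1 + 1 + 0 = 5 ≡ 1 (mod 2).
  s_4 = 1 + 1 + 0 + 0 + 0 + 1 + 0 + 0 = 3 ≡ 1 (mod 2).
s = (1, 1, 1, 1)^T — this equals column 15 of H (binary 1111), so error is at position 15.
Correct: flip bit 15 of r = 101101000110010 to get c = 101101000110011.


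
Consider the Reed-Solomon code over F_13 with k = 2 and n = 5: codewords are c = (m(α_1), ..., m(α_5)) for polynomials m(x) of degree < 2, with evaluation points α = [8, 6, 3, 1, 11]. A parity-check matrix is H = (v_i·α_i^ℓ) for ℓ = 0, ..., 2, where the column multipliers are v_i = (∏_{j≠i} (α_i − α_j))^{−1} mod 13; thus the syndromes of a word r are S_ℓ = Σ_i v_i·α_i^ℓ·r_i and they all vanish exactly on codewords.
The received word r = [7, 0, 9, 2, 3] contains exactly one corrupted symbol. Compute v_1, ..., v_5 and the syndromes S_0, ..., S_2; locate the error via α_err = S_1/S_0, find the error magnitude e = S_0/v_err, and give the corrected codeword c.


S = (11, 4, 5), error at position 5, error magnitude e = 5, c = [7, 0, 9, 2, 11].

Step 1: column multipliers v_i = (∏_{j≠i}(α_i − α_j))^{−1} mod 13.
  i = 1 (α = 8): (8−6)(8−3)(8−1)(8−11) = 2·5·7·(−3) = −210 ≡ 11, so v_1 = 11^{−1} = 6 (mod 13).
  i = 2 (α = 6): (6−8)(6−3)(6−1)(6−11) = (−2)·3·5·(−5) = 150 ≡ 7, so v_2 = 7^{−1} = 2 (mod 13).
  i = 3 (α = 3): (3−8)(3−6)(3−1)(3−11) = (−5)·(−3)·2·(−8) = −240 ≡ 7, so v_3 = 7^{−1} = 2 (mod 13).
  i = 4 (α = 1): (1−8)(1−6)(1−3)(1−11) = (−7)·(−5)·(−2)·(−10) = 700 ≡ 11, so v_4 = 11^{−1} = 6 (mod 13).
  i = 5 (α = 11): (11−8)(11−6)(11−3)(11−1) = 3·5·8·10 = 1200 ≡ 4, so v_5 = 4^{−1} = 10 (mod 13).
  v = [6, 2, 2, 6, 10].
Step 2: syndromes of r = [7, 0, 9, 2, 3] (all sums mod 13).
  S_0 = Σ v_i r_i = 6·7 + 2·0 + 2·9 + 6·2 + 10·3 = 102 ≡ 11.
  S_1 = Σ v_i α_i r_i = 6·8·7 + 2·6·0 + 2·3·9 + 6·1·2 + 10·11·3 = 732 ≡ 4.
  α_i^2 mod 13 = [12, 10, 9, 1, 4].
  S_2 = Σ v_i α_i^2 r_i = 6·12·7 + 2·10·0 + 2·9·9 + 6·1·2 + 10·4·3 = 798 ≡ 5.
  S = (11, 4, 5) ≠ 0, so r is not a codeword (an error is present).
Step 3: locate the error. For a single error e at position i, S_ℓ = v_i·e·α_i^ℓ, so α_err = S_1/S_0.
  S_0^{−1} = 11^{−1} = 6 (mod 13), so α_err = 4·6 = 24 ≡ 11 = α_5. Error position i = 5.
  Consistency check: S_2/S_1 = 5·10 = 50 ≡ 11 = α_err ✓ (single-error assumption holds).
Step 4: error magnitude e = S_0/v_5 = S_0·∏_{j≠5}(α_5 − α_j) = 11·4 = 44 ≡ 5 (mod 13).
Step 5: correct position 5: c_5 = r_5 − e = 3 − 5 ≡ 11 (mod 13). Hence c = [7, 0, 9, 2, 11].
  Check: interpolating c through the α_i gives m(x) = 5 + 10·x (degree < 2) with m(α_i) = c_i for every i, so c is indeed a codeword.
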